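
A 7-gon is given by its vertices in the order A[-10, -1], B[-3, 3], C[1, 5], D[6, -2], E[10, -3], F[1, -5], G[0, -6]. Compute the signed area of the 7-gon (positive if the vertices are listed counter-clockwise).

-97

Σ = (-33) + (-18) + (-32) + (2) + (-47) + (-6) + (-60) = -194
Signed area = Σ/2 = -97 (negative ⇒ clockwise traversal).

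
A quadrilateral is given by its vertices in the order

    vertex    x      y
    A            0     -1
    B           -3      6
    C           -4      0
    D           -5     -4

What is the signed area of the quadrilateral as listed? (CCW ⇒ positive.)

21

Apply the shoelace formula: 2A = Σ (x_i·y_{i+1} − x_{i+1}·y_i), indices taken mod 4.
Σ = (-3) + (24) + (16) + (5) = 42
Signed area = Σ/2 = 21 (positive ⇒ counter-clockwise traversal).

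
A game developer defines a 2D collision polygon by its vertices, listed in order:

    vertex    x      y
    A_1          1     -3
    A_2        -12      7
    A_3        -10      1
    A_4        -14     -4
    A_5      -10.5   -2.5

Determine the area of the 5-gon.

55

Apply the shoelace formula: 2A = Σ (x_i·y_{i+1} − x_{i+1}·y_i), indices taken mod 5.
Σ = (-29) + (58) + (54) + (-7) + (34) = 110
Area = |Σ|/2 = 55.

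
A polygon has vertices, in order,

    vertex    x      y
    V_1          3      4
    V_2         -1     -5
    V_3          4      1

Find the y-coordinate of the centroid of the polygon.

Apply the shoelace (surveyor's) formula. First the cross-terms c_i = x_i·y_{i+1} − x_{i+1}·y_i:
  -11, 19, 13  ⇒  2A = 21, A = 10.5.
Then Σ (y_i + y_{i+1})·c_i = 0, so ȳ = 0 / (6·10.5) = 0.

0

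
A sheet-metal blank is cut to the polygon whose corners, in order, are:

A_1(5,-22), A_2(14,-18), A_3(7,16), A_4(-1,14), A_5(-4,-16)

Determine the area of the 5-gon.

Apply the surveyor's formula: 2A = Σ (x_i·y_{i+1} − x_{i+1}·y_i), indices taken mod 5.
Σ = (218) + (350) + (114) + (72) + (168) = 922
Area = |Σ|/2 = 461.

461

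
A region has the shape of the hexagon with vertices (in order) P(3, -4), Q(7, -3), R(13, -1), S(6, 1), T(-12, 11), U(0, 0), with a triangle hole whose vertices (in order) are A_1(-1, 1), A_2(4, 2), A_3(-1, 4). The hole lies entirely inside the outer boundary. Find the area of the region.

66.5

Outer boundary:
Cross-terms: 19, 32, 19, 78, 0, 0  ⇒  Σ = 148
Area = |Σ|/2 = 74.
Hole:
Apply Gauss's area formula: 2A = Σ (x_i·y_{i+1} − x_{i+1}·y_i), indices taken mod 3.
A_1→A_2: (-1)(2) − (4)(1) = -6
A_2→A_3: (4)(4) − (-1)(2) = 18
A_3→A_1: (-1)(1) − (-1)(4) = 3
Σ = 15
Area = |Σ|/2 = 7.5.
Net area = 74 − 7.5 = 66.5.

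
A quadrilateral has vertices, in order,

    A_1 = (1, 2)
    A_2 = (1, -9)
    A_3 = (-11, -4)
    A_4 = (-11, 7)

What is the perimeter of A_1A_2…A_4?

48

|A_1A_2| = √((0)² + (-11)²) = √121 = 11
|A_2A_3| = √((-12)² + (5)²) = √169 = 13
|A_3A_4| = √((0)² + (11)²) = √121 = 11
|A_4A_1| = √((12)² + (-5)²) = √169 = 13
Perimeter = 11 + 13 + 11 + 13 = 48.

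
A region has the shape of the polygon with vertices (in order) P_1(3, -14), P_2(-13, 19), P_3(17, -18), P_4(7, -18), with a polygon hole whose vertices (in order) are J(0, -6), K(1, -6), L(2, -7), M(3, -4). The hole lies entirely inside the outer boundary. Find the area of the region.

216

Outer boundary:
Cross-terms: -125, -89, -180, -44  ⇒  Σ = -438
Area = |Σ|/2 = 219.
Hole:
Apply the surveyor's formula: 2A = Σ (x_i·y_{i+1} − x_{i+1}·y_i), indices taken mod 4.
J→K: (0)(-6) − (1)(-6) = 6
K→L: (1)(-7) − (2)(-6) = 5
L→M: (2)(-4) − (3)(-7) = 13
M→J: (3)(-6) − (0)(-4) = -18
Σ = 6
Area = |Σ|/2 = 3.
Net area = 219 − 3 = 216.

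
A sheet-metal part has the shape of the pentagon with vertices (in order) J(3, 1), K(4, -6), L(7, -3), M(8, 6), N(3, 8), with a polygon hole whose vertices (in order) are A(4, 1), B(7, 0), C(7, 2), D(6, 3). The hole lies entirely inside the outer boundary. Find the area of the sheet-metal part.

Outer boundary:
Cross-terms: -22, 30, 66, 46, -21  ⇒  Σ = 99
Area = |Σ|/2 = 49.5.
Hole:
A→B: (4)(0) − (7)(1) = -7
B→C: (7)(2) − (7)(0) = 14
C→D: (7)(3) − (6)(2) = 9
D→A: (6)(1) − (4)(3) = -6
Σ = 10
Area = |Σ|/2 = 5.
Net area = 49.5 − 5 = 44.5.

44.5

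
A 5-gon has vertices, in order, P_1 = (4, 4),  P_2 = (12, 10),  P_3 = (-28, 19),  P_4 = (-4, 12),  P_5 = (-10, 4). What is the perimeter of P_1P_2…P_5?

100

|P_1P_2| = √((8)² + (6)²) = √100 = 10
|P_2P_3| = √((-40)² + (9)²) = √1681 = 41
|P_3P_4| = √((24)² + (-7)²) = √625 = 25
|P_4P_5| = √((-6)² + (-8)²) = √100 = 10
|P_5P_1| = √((14)² + (0)²) = √196 = 14
Perimeter = 10 + 41 + 25 + 10 + 14 = 100.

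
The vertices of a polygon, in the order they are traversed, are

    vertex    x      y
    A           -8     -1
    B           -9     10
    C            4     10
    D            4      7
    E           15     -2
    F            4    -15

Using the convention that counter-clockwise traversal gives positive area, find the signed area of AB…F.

-342.5

Σ = (-89) + (-130) + (-12) + (-113) + (-217) + (-124) = -685
Signed area = Σ/2 = -342.5 (negative ⇒ clockwise traversal).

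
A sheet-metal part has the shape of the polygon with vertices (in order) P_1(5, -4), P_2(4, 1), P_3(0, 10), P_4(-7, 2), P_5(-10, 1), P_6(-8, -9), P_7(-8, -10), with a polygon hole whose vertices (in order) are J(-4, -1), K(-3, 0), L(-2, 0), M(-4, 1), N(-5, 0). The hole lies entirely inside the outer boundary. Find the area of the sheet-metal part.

Outer boundary:
Σ = (21) + (40) + (70) + (13) + (98) + (8) + (82) = 332
Area = |Σ|/2 = 166.
Hole:
Apply the shoelace formula: 2A = Σ (x_i·y_{i+1} − x_{i+1}·y_i), indices taken mod 5.
Cross-terms: -3, 0, -2, 5, 5  ⇒  Σ = 5
Area = |Σ|/2 = 2.5.
Net area = 166 − 2.5 = 163.5.

163.5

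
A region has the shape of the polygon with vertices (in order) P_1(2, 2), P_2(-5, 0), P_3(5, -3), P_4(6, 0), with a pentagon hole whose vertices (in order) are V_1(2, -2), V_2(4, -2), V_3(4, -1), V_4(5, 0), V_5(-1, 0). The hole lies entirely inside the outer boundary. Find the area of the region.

Outer boundary:
Cross-terms: 10, 15, 18, 12  ⇒  Σ = 55
Area = |Σ|/2 = 27.5.
Hole:
Apply the shoelace (surveyor's) formula: 2A = Σ (x_i·y_{i+1} − x_{i+1}·y_i), indices taken mod 5.
Σ = (4) + (4) + (5) + (0) + (2) = 15
Area = |Σ|/2 = 7.5.
Net area = 27.5 − 7.5 = 20.

20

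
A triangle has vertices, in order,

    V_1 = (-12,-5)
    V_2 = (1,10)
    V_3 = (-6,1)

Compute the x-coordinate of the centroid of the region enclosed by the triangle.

-17/3

Apply Gauss's area formula. First the cross-terms c_i = x_i·y_{i+1} − x_{i+1}·y_i:
  -115, 61, 42  ⇒  2A = -12, A = -6.
Then Σ (x_i + x_{i+1})·c_i = 204, so x̄ = 204 / (6·(-6)) = -17/3.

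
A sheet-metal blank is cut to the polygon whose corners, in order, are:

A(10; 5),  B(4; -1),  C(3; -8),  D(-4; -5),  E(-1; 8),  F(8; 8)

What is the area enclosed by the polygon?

Apply the shoelace (surveyor's) formula: 2A = Σ (x_i·y_{i+1} − x_{i+1}·y_i), indices taken mod 6.
Σ = (-30) + (-29) + (-47) + (-37) + (-72) + (-40) = -255
Area = |Σ|/2 = 127.5.

127.5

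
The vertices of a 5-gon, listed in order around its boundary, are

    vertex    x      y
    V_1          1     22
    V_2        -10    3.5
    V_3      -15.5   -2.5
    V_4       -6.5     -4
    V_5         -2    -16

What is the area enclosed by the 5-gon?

Σ = (223.5) + (79.25) + (45.75) + (96) + (-28) = 416.5
Area = |Σ|/2 = 208.25.

208.25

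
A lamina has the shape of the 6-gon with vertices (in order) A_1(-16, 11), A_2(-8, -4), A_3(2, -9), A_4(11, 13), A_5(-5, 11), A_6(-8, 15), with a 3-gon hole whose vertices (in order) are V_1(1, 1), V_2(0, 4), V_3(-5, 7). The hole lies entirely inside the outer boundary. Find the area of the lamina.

Outer boundary:
Apply the shoelace formula: 2A = Σ (x_i·y_{i+1} − x_{i+1}·y_i), indices taken mod 6.
Cross-terms: 152, 80, 125, 186, 13, 152  ⇒  Σ = 708
Area = |Σ|/2 = 354.
Hole:
Apply the shoelace (surveyor's) formula: 2A = Σ (x_i·y_{i+1} − x_{i+1}·y_i), indices taken mod 3.
Σ = (4) + (20) + (-12) = 12
Area = |Σ|/2 = 6.
Net area = 354 − 6 = 348.

348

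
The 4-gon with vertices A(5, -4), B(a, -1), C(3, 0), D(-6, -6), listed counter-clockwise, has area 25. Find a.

Write out the shoelace sum; only the two edges meeting at B involve a:
2·Area = [(5·(-1) − a·(-4)) + (a·0 − 3·(-1))] + 36
       = 4·a + 34 = 50
⇒ a = 4.

4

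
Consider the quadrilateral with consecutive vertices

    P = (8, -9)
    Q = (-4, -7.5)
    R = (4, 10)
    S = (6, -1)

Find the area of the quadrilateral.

Apply Gauss's area formula: 2A = Σ (x_i·y_{i+1} − x_{i+1}·y_i), indices taken mod 4.
Σ = (-96) + (-10) + (-64) + (-46) = -216
Area = |Σ|/2 = 108.

108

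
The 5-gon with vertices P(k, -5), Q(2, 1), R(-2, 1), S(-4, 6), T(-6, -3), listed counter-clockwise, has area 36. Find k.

-3

Write out the shoelace sum; only the two edges meeting at P involve k:
2·Area = [((-6)·(-5) − k·(-3)) + (k·1 − 2·(-5))] + 44
       = 4·k + 84 = 72
⇒ k = -3.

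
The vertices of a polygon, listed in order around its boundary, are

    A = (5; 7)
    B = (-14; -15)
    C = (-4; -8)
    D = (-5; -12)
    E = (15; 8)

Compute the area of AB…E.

144

Apply the shoelace (surveyor's) formula: 2A = Σ (x_i·y_{i+1} − x_{i+1}·y_i), indices taken mod 5.
Cross-terms: 23, 52, 8, 140, 65  ⇒  Σ = 288
Area = |Σ|/2 = 144.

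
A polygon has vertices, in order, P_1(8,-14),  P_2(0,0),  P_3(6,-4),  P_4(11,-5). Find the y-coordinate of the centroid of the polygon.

Apply the shoelace formula. First the cross-terms c_i = x_i·y_{i+1} − x_{i+1}·y_i:
  0, 0, 14, -114  ⇒  2A = -100, A = -50.
Then Σ (y_i + y_{i+1})·c_i = 2040, so ȳ = 2040 / (6·(-50)) = -6.8.

-6.8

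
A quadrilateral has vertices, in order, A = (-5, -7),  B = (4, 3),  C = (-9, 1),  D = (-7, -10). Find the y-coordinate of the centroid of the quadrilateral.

Apply the surveyor's formula. First the cross-terms c_i = x_i·y_{i+1} − x_{i+1}·y_i:
  13, 31, 97, -1  ⇒  2A = 140, A = 70.
Then Σ (y_i + y_{i+1})·c_i = -784, so ȳ = -784 / (6·70) = -28/15.

-28/15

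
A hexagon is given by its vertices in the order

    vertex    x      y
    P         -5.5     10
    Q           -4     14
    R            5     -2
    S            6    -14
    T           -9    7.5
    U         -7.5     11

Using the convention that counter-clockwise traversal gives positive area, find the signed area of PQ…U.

-147.625

Cross-terms: -37, -62, -58, -81, -42.75, -14.5  ⇒  Σ = -295.25
Signed area = Σ/2 = -147.625 (negative ⇒ clockwise traversal).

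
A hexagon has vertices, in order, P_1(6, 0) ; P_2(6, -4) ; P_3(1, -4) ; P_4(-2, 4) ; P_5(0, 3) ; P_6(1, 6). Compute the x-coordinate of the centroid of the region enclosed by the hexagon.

667/279

Apply the shoelace formula. First the cross-terms c_i = x_i·y_{i+1} − x_{i+1}·y_i:
  -24, -20, -4, -6, -3, -36  ⇒  2A = -93, A = -46.5.
Then Σ (x_i + x_{i+1})·c_i = -667, so x̄ = -667 / (6·(-46.5)) = 667/279.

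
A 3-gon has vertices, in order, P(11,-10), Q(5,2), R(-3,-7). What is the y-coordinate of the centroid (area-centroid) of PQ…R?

-5

Apply the surveyor's formula. First the cross-terms c_i = x_i·y_{i+1} − x_{i+1}·y_i:
  72, -29, 107  ⇒  2A = 150, A = 75.
Then Σ (y_i + y_{i+1})·c_i = -2250, so ȳ = -2250 / (6·75) = -5.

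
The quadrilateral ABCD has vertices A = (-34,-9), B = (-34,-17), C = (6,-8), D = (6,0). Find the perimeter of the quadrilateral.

|AB| = √((0)² + (-8)²) = √64 = 8
|BC| = √((40)² + (9)²) = √1681 = 41
|CD| = √((0)² + (8)²) = √64 = 8
|DA| = √((-40)² + (-9)²) = √1681 = 41
Perimeter = 8 + 41 + 8 + 41 = 98.

98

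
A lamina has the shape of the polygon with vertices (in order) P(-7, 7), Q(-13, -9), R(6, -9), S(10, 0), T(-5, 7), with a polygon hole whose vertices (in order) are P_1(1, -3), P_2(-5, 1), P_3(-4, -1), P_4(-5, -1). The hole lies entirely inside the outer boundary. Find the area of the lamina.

Outer boundary:
Cross-terms: 154, 171, 90, 70, 14  ⇒  Σ = 499
Area = |Σ|/2 = 249.5.
Hole:
Apply the shoelace formula: 2A = Σ (x_i·y_{i+1} − x_{i+1}·y_i), indices taken mod 4.
Σ = (-14) + (9) + (-1) + (16) = 10
Area = |Σ|/2 = 5.
Net area = 249.5 − 5 = 244.5.

244.5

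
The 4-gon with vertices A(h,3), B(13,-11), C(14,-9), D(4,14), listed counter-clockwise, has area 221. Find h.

-8

Write out the shoelace sum; only the two edges meeting at A involve h:
2·Area = [(4·3 − h·14) + (h·(-11) − 13·3)] + 269
       = -25·h + 242 = 442
⇒ h = -8.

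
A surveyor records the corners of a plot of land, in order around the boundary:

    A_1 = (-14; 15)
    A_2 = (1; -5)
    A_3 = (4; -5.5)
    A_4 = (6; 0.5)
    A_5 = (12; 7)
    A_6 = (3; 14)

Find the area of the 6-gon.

264.25

Cross-terms: 55, 14.5, 35, 36, 147, 241  ⇒  Σ = 528.5
Area = |Σ|/2 = 264.25.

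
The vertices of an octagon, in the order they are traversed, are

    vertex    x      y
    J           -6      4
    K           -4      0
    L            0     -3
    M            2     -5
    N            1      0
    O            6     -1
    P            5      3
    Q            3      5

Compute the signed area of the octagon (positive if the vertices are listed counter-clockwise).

Apply the shoelace (surveyor's) formula: 2A = Σ (x_i·y_{i+1} − x_{i+1}·y_i), indices taken mod 8.
Σ = (16) + (12) + (6) + (5) + (-1) + (23) + (16) + (42) = 119
Signed area = Σ/2 = 59.5 (positive ⇒ counter-clockwise traversal).

59.5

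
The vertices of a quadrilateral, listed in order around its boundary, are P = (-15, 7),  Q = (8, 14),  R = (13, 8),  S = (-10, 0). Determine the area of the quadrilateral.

187

P→Q: (-15)(14) − (8)(7) = -266
Q→R: (8)(8) − (13)(14) = -118
R→S: (13)(0) − (-10)(8) = 80
S→P: (-10)(7) − (-15)(0) = -70
Σ = -374
Area = |Σ|/2 = 187.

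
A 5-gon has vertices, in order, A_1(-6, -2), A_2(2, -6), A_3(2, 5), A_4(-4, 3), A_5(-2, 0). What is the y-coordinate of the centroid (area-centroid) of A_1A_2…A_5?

-62/147

Apply the shoelace (surveyor's) formula. First the cross-terms c_i = x_i·y_{i+1} − x_{i+1}·y_i:
  40, 22, 26, 6, 4  ⇒  2A = 98, A = 49.
Then Σ (y_i + y_{i+1})·c_i = -124, so ȳ = -124 / (6·49) = -62/147.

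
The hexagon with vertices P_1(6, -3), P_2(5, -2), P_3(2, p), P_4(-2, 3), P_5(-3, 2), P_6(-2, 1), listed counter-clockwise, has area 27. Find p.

5

Write out the shoelace sum; only the two edges meeting at P_3 involve p:
2·Area = [(5·p − 2·(-2)) + (2·3 − (-2)·p)] + 9
       = 7·p + 19 = 54
⇒ p = 5.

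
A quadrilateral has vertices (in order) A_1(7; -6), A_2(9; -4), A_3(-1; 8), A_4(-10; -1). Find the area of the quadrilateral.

121

Apply the shoelace (surveyor's) formula: 2A = Σ (x_i·y_{i+1} − x_{i+1}·y_i), indices taken mod 4.
Σ = (26) + (68) + (81) + (67) = 242
Area = |Σ|/2 = 121.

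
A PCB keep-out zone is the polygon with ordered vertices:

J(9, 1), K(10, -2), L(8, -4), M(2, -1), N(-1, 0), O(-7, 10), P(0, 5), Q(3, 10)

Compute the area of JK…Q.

100

Apply Gauss's area formula: 2A = Σ (x_i·y_{i+1} − x_{i+1}·y_i), indices taken mod 8.
Σ = (-28) + (-24) + (0) + (-1) + (-10) + (-35) + (-15) + (-87) = -200
Area = |Σ|/2 = 100.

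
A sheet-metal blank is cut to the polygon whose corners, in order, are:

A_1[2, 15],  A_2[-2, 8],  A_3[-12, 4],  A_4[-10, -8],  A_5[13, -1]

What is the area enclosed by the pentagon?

290.5

Σ = (46) + (88) + (136) + (114) + (197) = 581
Area = |Σ|/2 = 290.5.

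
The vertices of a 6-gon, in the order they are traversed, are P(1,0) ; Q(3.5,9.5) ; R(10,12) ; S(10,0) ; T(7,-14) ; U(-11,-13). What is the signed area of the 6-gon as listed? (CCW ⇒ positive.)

-267.75

Apply the surveyor's formula: 2A = Σ (x_i·y_{i+1} − x_{i+1}·y_i), indices taken mod 6.
Σ = (9.5) + (-53) + (-120) + (-140) + (-245) + (13) = -535.5
Signed area = Σ/2 = -267.75 (negative ⇒ clockwise traversal).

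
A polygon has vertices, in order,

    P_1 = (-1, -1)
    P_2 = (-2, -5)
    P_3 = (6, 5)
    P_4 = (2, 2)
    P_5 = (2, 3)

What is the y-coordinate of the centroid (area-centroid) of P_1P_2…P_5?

2/21

Apply the surveyor's formula. First the cross-terms c_i = x_i·y_{i+1} − x_{i+1}·y_i:
  3, 20, 2, 2, 1  ⇒  2A = 28, A = 14.
Then Σ (y_i + y_{i+1})·c_i = 8, so ȳ = 8 / (6·14) = 2/21.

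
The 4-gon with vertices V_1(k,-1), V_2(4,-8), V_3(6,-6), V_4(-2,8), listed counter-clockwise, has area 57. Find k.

-3

The doubled signed area Σ (x_i y_{i+1} − x_{i+1} y_i) is linear in k.
With k=0 it equals 66; the coefficient of k is -16 (from the two edges through V_1).
So -16·k + 66 = 2·57 = 114 ⇒ k = -3.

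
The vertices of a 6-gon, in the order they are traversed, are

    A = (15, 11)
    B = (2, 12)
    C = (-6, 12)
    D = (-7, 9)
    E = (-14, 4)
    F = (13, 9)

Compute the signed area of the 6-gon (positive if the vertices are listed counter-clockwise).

106

A→B: (15)(12) − (2)(11) = 158
B→C: (2)(12) − (-6)(12) = 96
C→D: (-6)(9) − (-7)(12) = 30
D→E: (-7)(4) − (-14)(9) = 98
E→F: (-14)(9) − (13)(4) = -178
F→A: (13)(11) − (15)(9) = 8
Σ = 212
Signed area = Σ/2 = 106 (positive ⇒ counter-clockwise traversal).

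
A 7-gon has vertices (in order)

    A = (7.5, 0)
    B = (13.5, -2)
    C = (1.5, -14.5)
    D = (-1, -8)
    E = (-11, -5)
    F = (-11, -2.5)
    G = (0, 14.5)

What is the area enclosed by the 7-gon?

Apply Gauss's area formula: 2A = Σ (x_i·y_{i+1} − x_{i+1}·y_i), indices taken mod 7.
A→B: (7.5)(-2) − (13.5)(0) = -15
B→C: (13.5)(-14.5) − (1.5)(-2) = -192.75
C→D: (1.5)(-8) − (-1)(-14.5) = -26.5
D→E: (-1)(-5) − (-11)(-8) = -83
E→F: (-11)(-2.5) − (-11)(-5) = -27.5
F→G: (-11)(14.5) − (0)(-2.5) = -159.5
G→A: (0)(0) − (7.5)(14.5) = -108.75
Σ = -613
Area = |Σ|/2 = 306.5.

306.5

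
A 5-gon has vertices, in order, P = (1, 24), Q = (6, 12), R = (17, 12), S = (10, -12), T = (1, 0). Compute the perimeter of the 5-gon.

|PQ| = √((5)² + (-12)²) = √169 = 13
|QR| = √((11)² + (0)²) = √121 = 11
|RS| = √((-7)² + (-24)²) = √625 = 25
|ST| = √((-9)² + (12)²) = √225 = 15
|TP| = √((0)² + (24)²) = √576 = 24
Perimeter = 13 + 11 + 25 + 15 + 24 = 88.

88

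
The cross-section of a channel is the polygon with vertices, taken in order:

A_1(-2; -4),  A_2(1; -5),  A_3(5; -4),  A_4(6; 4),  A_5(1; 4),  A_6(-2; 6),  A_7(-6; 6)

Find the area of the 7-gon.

Apply Gauss's area formula: 2A = Σ (x_i·y_{i+1} − x_{i+1}·y_i), indices taken mod 7.
Σ = (14) + (21) + (44) + (20) + (14) + (24) + (36) = 173
Area = |Σ|/2 = 86.5.

86.5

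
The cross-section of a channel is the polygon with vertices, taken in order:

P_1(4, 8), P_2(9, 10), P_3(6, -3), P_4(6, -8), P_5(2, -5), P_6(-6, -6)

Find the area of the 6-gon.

114.5

Apply the shoelace (surveyor's) formula: 2A = Σ (x_i·y_{i+1} − x_{i+1}·y_i), indices taken mod 6.
P_1→P_2: (4)(10) − (9)(8) = -32
P_2→P_3: (9)(-3) − (6)(10) = -87
P_3→P_4: (6)(-8) − (6)(-3) = -30
P_4→P_5: (6)(-5) − (2)(-8) = -14
P_5→P_6: (2)(-6) − (-6)(-5) = -42
P_6→P_1: (-6)(8) − (4)(-6) = -24
Σ = -229
Area = |Σ|/2 = 114.5.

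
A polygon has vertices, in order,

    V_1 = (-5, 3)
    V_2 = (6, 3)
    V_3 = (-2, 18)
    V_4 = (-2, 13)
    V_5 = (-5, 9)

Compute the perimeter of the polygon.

44

|V_1V_2| = √((11)² + (0)²) = √121 = 11
|V_2V_3| = √((-8)² + (15)²) = √289 = 17
|V_3V_4| = √((0)² + (-5)²) = √25 = 5
|V_4V_5| = √((-3)² + (-4)²) = √25 = 5
|V_5V_1| = √((0)² + (-6)²) = √36 = 6
Perimeter = 11 + 17 + 5 + 5 + 6 = 44.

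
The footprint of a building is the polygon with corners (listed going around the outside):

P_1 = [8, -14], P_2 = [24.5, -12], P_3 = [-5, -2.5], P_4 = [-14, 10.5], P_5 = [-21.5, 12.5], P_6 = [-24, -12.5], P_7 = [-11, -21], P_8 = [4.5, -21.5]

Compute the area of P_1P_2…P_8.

732.125

Apply the shoelace (surveyor's) formula: 2A = Σ (x_i·y_{i+1} − x_{i+1}·y_i), indices taken mod 8.
Cross-terms: 247, -121.25, -87.5, 50.75, 568.75, 366.5, 331, 109  ⇒  Σ = 1464.25
Area = |Σ|/2 = 732.125.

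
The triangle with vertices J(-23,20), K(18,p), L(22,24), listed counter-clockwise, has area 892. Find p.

The doubled signed area Σ (x_i y_{i+1} − x_{i+1} y_i) is linear in p.
With p=0 it equals 1064; the coefficient of p is -45 (from the two edges through K).
So -45·p + 1064 = 2·892 = 1784 ⇒ p = -16.

-16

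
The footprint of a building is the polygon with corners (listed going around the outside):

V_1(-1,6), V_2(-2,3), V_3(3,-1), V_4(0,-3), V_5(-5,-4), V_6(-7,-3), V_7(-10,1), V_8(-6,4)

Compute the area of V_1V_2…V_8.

69

Apply the shoelace formula: 2A = Σ (x_i·y_{i+1} − x_{i+1}·y_i), indices taken mod 8.
Σ = (9) + (-7) + (-9) + (-15) + (-13) + (-37) + (-34) + (-32) = -138
Area = |Σ|/2 = 69.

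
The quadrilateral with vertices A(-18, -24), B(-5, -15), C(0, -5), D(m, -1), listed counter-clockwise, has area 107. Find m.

-3

Write out the shoelace sum; only the two edges meeting at D involve m:
2·Area = [(0·(-1) − m·(-5)) + (m·(-24) − (-18)·(-1))] + 175
       = -19·m + 157 = 214
⇒ m = -3.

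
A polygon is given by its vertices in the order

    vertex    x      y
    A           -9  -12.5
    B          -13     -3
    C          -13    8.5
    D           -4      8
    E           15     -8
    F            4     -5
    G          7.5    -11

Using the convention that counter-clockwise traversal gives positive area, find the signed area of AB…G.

Apply the shoelace formula: 2A = Σ (x_i·y_{i+1} − x_{i+1}·y_i), indices taken mod 7.
Cross-terms: -135.5, -149.5, -70, -88, -43, -6.5, -192.75  ⇒  Σ = -685.25
Signed area = Σ/2 = -342.625 (negative ⇒ clockwise traversal).

-342.625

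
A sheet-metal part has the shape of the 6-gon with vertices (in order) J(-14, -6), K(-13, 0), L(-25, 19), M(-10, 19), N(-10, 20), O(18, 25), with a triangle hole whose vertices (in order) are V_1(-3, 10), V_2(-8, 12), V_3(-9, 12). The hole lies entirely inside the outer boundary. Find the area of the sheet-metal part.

493

Outer boundary:
J→K: (-14)(0) − (-13)(-6) = -78
K→L: (-13)(19) − (-25)(0) = -247
L→M: (-25)(19) − (-10)(19) = -285
M→N: (-10)(20) − (-10)(19) = -10
N→O: (-10)(25) − (18)(20) = -610
O→J: (18)(-6) − (-14)(25) = 242
Σ = -988
Area = |Σ|/2 = 494.
Hole:
Σ = (44) + (12) + (-54) = 2
Area = |Σ|/2 = 1.
Net area = 494 − 1 = 493.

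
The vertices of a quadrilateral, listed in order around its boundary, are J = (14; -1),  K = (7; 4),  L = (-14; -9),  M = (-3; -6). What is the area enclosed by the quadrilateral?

Apply Gauss's area formula: 2A = Σ (x_i·y_{i+1} − x_{i+1}·y_i), indices taken mod 4.
Cross-terms: 63, -7, 57, 87  ⇒  Σ = 200
Area = |Σ|/2 = 100.

100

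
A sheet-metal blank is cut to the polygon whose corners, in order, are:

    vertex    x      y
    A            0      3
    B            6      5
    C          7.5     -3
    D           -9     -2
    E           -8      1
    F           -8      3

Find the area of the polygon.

Apply the shoelace (surveyor's) formula: 2A = Σ (x_i·y_{i+1} − x_{i+1}·y_i), indices taken mod 6.
Σ = (-18) + (-55.5) + (-42) + (-25) + (-16) + (-24) = -180.5
Area = |Σ|/2 = 90.25.

90.25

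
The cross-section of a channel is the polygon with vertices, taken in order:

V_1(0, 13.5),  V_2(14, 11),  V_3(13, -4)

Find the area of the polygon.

Cross-terms: -189, -199, 175.5  ⇒  Σ = -212.5
Area = |Σ|/2 = 106.25.

106.25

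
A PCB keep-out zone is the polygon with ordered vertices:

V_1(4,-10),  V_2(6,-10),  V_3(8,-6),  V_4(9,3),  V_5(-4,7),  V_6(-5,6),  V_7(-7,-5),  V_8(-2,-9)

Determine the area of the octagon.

V_1→V_2: (4)(-10) − (6)(-10) = 20
V_2→V_3: (6)(-6) − (8)(-10) = 44
V_3→V_4: (8)(3) − (9)(-6) = 78
V_4→V_5: (9)(7) − (-4)(3) = 75
V_5→V_6: (-4)(6) − (-5)(7) = 11
V_6→V_7: (-5)(-5) − (-7)(6) = 67
V_7→V_8: (-7)(-9) − (-2)(-5) = 53
V_8→V_1: (-2)(-10) − (4)(-9) = 56
Σ = 404
Area = |Σ|/2 = 202.

202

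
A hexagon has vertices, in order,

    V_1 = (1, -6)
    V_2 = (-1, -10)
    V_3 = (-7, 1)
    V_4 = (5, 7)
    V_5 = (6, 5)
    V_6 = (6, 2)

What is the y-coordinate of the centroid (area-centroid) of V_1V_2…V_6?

-95/214

Apply the surveyor's formula. First the cross-terms c_i = x_i·y_{i+1} − x_{i+1}·y_i:
  -16, -71, -54, -17, -18, -38  ⇒  2A = -214, A = -107.
Then Σ (y_i + y_{i+1})·c_i = 285, so ȳ = 285 / (6·(-107)) = -95/214.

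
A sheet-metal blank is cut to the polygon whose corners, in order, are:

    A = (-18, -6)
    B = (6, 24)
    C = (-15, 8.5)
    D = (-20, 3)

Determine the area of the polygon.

Apply the shoelace (surveyor's) formula: 2A = Σ (x_i·y_{i+1} − x_{i+1}·y_i), indices taken mod 4.
Σ = (-396) + (411) + (125) + (174) = 314
Area = |Σ|/2 = 157.

157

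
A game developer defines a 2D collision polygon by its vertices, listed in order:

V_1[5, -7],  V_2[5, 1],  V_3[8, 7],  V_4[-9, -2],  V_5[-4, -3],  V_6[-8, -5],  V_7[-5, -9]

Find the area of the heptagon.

Apply Gauss's area formula: 2A = Σ (x_i·y_{i+1} − x_{i+1}·y_i), indices taken mod 7.
Cross-terms: 40, 27, 47, 19, -4, 47, 80  ⇒  Σ = 256
Area = |Σ|/2 = 128.

128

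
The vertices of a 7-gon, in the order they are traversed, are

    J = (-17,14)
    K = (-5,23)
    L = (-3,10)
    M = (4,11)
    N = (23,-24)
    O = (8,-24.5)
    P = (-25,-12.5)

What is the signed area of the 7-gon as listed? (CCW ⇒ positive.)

Cross-terms: -321, 19, -73, -349, -371.5, -712.5, -562.5  ⇒  Σ = -2370.5
Signed area = Σ/2 = -1185.25 (negative ⇒ clockwise traversal).

-1185.25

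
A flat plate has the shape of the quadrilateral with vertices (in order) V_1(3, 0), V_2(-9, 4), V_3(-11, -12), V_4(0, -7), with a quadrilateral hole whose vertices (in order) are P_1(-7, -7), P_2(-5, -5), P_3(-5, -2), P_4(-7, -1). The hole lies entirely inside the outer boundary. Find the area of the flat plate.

122

Outer boundary:
Apply the surveyor's formula: 2A = Σ (x_i·y_{i+1} − x_{i+1}·y_i), indices taken mod 4.
Σ = (12) + (152) + (77) + (21) = 262
Area = |Σ|/2 = 131.
Hole:
Cross-terms: 0, -15, -9, 42  ⇒  Σ = 18
Area = |Σ|/2 = 9.
Net area = 131 − 9 = 122.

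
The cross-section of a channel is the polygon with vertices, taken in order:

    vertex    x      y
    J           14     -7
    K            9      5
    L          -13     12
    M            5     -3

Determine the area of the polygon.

Apply the shoelace formula: 2A = Σ (x_i·y_{i+1} − x_{i+1}·y_i), indices taken mod 4.
J→K: (14)(5) − (9)(-7) = 133
K→L: (9)(12) − (-13)(5) = 173
L→M: (-13)(-3) − (5)(12) = -21
M→J: (5)(-7) − (14)(-3) = 7
Σ = 292
Area = |Σ|/2 = 146.

146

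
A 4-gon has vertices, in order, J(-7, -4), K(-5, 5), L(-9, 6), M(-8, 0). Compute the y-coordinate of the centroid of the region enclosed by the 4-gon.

2.25

Apply the surveyor's formula. First the cross-terms c_i = x_i·y_{i+1} − x_{i+1}·y_i:
  -55, 15, 48, 32  ⇒  2A = 40, A = 20.
Then Σ (y_i + y_{i+1})·c_i = 270, so ȳ = 270 / (6·20) = 2.25.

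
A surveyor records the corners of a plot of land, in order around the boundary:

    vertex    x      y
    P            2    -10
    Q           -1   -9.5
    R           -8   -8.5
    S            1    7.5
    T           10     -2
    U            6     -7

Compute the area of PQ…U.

P→Q: (2)(-9.5) − (-1)(-10) = -29
Q→R: (-1)(-8.5) − (-8)(-9.5) = -67.5
R→S: (-8)(7.5) − (1)(-8.5) = -51.5
S→T: (1)(-2) − (10)(7.5) = -77
T→U: (10)(-7) − (6)(-2) = -58
U→P: (6)(-10) − (2)(-7) = -46
Σ = -329
Area = |Σ|/2 = 164.5.

164.5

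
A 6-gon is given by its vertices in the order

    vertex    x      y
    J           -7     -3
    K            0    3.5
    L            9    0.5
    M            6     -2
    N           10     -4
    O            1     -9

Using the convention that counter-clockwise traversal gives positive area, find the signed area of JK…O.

Cross-terms: -24.5, -31.5, -21, -4, -86, -66  ⇒  Σ = -233
Signed area = Σ/2 = -116.5 (negative ⇒ clockwise traversal).

-116.5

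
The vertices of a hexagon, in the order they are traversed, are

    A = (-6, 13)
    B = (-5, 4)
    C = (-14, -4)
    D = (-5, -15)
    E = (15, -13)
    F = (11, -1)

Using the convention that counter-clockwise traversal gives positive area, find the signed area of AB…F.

431

Apply Gauss's area formula: 2A = Σ (x_i·y_{i+1} − x_{i+1}·y_i), indices taken mod 6.
Σ = (41) + (76) + (190) + (290) + (128) + (137) = 862
Signed area = Σ/2 = 431 (positive ⇒ counter-clockwise traversal).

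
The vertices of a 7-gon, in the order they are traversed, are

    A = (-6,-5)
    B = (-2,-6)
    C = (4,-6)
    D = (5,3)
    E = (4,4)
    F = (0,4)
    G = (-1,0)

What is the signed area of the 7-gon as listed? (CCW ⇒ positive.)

68.5

Apply the surveyor's formula: 2A = Σ (x_i·y_{i+1} − x_{i+1}·y_i), indices taken mod 7.
Σ = (26) + (36) + (42) + (8) + (16) + (4) + (5) = 137
Signed area = Σ/2 = 68.5 (positive ⇒ counter-clockwise traversal).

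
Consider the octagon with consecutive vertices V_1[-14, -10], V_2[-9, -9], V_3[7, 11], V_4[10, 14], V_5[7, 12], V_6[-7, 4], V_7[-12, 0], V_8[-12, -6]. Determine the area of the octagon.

139

Σ = (36) + (-36) + (-12) + (22) + (112) + (48) + (72) + (36) = 278
Area = |Σ|/2 = 139.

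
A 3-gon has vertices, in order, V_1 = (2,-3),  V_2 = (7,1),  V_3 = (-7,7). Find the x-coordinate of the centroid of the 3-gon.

Apply Gauss's area formula. First the cross-terms c_i = x_i·y_{i+1} − x_{i+1}·y_i:
  23, 56, 7  ⇒  2A = 86, A = 43.
Then Σ (x_i + x_{i+1})·c_i = 172, so x̄ = 172 / (6·43) = 2/3.

2/3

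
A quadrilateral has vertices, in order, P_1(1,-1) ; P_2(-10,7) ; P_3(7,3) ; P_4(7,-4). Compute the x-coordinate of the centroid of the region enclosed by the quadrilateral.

223/201

Apply the shoelace (surveyor's) formula. First the cross-terms c_i = x_i·y_{i+1} − x_{i+1}·y_i:
  -3, -79, -49, -3  ⇒  2A = -134, A = -67.
Then Σ (x_i + x_{i+1})·c_i = -446, so x̄ = -446 / (6·(-67)) = 223/201.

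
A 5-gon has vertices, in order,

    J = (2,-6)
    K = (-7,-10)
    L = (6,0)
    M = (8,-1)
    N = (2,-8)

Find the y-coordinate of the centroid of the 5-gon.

Apply Gauss's area formula. First the cross-terms c_i = x_i·y_{i+1} − x_{i+1}·y_i:
  -62, 60, -6, -62, 4  ⇒  2A = -66, A = -33.
Then Σ (y_i + y_{i+1})·c_i = 900, so ȳ = 900 / (6·(-33)) = -50/11.

-50/11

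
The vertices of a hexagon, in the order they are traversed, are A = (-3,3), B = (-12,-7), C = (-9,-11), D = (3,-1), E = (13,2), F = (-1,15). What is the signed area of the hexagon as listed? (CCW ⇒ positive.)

Apply Gauss's area formula: 2A = Σ (x_i·y_{i+1} − x_{i+1}·y_i), indices taken mod 6.
Cross-terms: 57, 69, 42, 19, 197, 42  ⇒  Σ = 426
Signed area = Σ/2 = 213 (positive ⇒ counter-clockwise traversal).

213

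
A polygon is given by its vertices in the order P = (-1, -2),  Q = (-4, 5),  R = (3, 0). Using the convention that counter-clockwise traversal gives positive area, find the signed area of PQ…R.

Cross-terms: -13, -15, -6  ⇒  Σ = -34
Signed area = Σ/2 = -17 (negative ⇒ clockwise traversal).

-17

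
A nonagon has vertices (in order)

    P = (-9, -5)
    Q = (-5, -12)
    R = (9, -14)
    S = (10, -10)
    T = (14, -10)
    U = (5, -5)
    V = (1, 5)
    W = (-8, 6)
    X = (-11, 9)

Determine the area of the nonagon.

268.5

Σ = (83) + (178) + (50) + (40) + (-20) + (30) + (46) + (-6) + (136) = 537
Area = |Σ|/2 = 268.5.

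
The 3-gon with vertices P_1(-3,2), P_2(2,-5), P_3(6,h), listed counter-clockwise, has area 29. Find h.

Write out the shoelace sum; only the two edges meeting at P_3 involve h:
2·Area = [(2·h − 6·(-5)) + (6·2 − (-3)·h)] + 11
       = 5·h + 53 = 58
⇒ h = 1.

1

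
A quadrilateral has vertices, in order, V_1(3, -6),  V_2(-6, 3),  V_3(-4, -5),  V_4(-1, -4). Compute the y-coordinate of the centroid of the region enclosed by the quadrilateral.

-47/22

Apply the shoelace (surveyor's) formula. First the cross-terms c_i = x_i·y_{i+1} − x_{i+1}·y_i:
  -27, 42, 11, 18  ⇒  2A = 44, A = 22.
Then Σ (y_i + y_{i+1})·c_i = -282, so ȳ = -282 / (6·22) = -47/22.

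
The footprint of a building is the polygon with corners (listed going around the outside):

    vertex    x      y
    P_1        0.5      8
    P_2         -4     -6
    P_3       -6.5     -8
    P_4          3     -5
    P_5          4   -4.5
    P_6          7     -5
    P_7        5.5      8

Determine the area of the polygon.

Σ = (29) + (-7) + (56.5) + (6.5) + (11.5) + (83.5) + (40) = 220
Area = |Σ|/2 = 110.

110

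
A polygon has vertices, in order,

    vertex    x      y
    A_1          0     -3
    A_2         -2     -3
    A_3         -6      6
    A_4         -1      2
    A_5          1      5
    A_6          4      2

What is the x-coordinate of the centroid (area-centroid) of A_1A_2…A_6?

-52/79

Apply the shoelace (surveyor's) formula. First the cross-terms c_i = x_i·y_{i+1} − x_{i+1}·y_i:
  -6, -30, -6, -7, -18, -12  ⇒  2A = -79, A = -39.5.
Then Σ (x_i + x_{i+1})·c_i = 156, so x̄ = 156 / (6·(-39.5)) = -52/79.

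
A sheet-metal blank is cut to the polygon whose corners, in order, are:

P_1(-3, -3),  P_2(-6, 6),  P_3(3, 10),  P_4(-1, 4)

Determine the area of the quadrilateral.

38.5

P_1→P_2: (-3)(6) − (-6)(-3) = -36
P_2→P_3: (-6)(10) − (3)(6) = -78
P_3→P_4: (3)(4) − (-1)(10) = 22
P_4→P_1: (-1)(-3) − (-3)(4) = 15
Σ = -77
Area = |Σ|/2 = 38.5.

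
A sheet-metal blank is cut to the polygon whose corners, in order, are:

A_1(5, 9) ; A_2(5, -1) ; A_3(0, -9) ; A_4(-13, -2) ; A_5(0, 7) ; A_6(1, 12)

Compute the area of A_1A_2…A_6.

Apply the shoelace formula: 2A = Σ (x_i·y_{i+1} − x_{i+1}·y_i), indices taken mod 6.
Cross-terms: -50, -45, -117, -91, -7, -51  ⇒  Σ = -361
Area = |Σ|/2 = 180.5.

180.5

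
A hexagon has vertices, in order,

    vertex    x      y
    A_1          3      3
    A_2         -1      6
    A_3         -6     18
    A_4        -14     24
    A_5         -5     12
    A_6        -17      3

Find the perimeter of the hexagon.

78

|A_1A_2| = √((-4)² + (3)²) = √25 = 5
|A_2A_3| = √((-5)² + (12)²) = √169 = 13
|A_3A_4| = √((-8)² + (6)²) = √100 = 10
|A_4A_5| = √((9)² + (-12)²) = √225 = 15
|A_5A_6| = √((-12)² + (-9)²) = √225 = 15
|A_6A_1| = √((20)² + (0)²) = √400 = 20
Perimeter = 5 + 13 + 10 + 15 + 15 + 20 = 78.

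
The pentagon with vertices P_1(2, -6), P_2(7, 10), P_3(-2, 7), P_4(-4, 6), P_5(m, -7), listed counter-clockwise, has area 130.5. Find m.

The doubled signed area Σ (x_i y_{i+1} − x_{i+1} y_i) is linear in m.
With m=0 it equals 189; the coefficient of m is -12 (from the two edges through P_5).
So -12·m + 189 = 2·130.5 = 261 ⇒ m = -6.

-6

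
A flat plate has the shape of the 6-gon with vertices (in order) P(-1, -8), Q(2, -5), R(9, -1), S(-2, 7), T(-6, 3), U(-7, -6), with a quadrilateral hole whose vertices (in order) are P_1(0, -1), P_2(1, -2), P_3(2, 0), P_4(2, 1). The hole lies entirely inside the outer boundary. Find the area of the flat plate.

Outer boundary:
Apply the surveyor's formula: 2A = Σ (x_i·y_{i+1} − x_{i+1}·y_i), indices taken mod 6.
Σ = (21) + (43) + (61) + (36) + (57) + (50) = 268
Area = |Σ|/2 = 134.
Hole:
Apply the shoelace formula: 2A = Σ (x_i·y_{i+1} − x_{i+1}·y_i), indices taken mod 4.
Cross-terms: 1, 4, 2, -2  ⇒  Σ = 5
Area = |Σ|/2 = 2.5.
Net area = 134 − 2.5 = 131.5.

131.5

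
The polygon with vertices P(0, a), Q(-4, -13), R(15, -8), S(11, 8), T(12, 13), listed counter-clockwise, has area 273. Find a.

The doubled signed area Σ (x_i y_{i+1} − x_{i+1} y_i) is linear in a.
With a=0 it equals 482; the coefficient of a is 16 (from the two edges through P).
So 16·a + 482 = 2·273 = 546 ⇒ a = 4.

4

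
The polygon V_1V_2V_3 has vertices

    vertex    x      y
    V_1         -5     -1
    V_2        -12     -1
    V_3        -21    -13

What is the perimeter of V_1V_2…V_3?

42

|V_1V_2| = √((-7)² + (0)²) = √49 = 7
|V_2V_3| = √((-9)² + (-12)²) = √225 = 15
|V_3V_1| = √((16)² + (12)²) = √400 = 20
Perimeter = 7 + 15 + 20 = 42.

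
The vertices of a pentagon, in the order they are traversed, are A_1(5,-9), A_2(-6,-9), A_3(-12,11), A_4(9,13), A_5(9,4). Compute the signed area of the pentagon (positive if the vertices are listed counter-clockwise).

Σ = (-99) + (-174) + (-255) + (-81) + (-101) = -710
Signed area = Σ/2 = -355 (negative ⇒ clockwise traversal).

-355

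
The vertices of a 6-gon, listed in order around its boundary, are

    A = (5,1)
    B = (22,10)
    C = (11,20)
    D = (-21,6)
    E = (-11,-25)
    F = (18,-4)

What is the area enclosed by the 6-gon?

983.5

Σ = (28) + (330) + (486) + (591) + (494) + (38) = 1967
Area = |Σ|/2 = 983.5.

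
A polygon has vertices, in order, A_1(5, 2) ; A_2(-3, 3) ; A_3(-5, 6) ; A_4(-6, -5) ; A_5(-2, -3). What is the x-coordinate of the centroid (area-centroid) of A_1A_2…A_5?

-106/49

Apply the shoelace (surveyor's) formula. First the cross-terms c_i = x_i·y_{i+1} − x_{i+1}·y_i:
  21, -3, 61, 8, 11  ⇒  2A = 98, A = 49.
Then Σ (x_i + x_{i+1})·c_i = -636, so x̄ = -636 / (6·49) = -106/49.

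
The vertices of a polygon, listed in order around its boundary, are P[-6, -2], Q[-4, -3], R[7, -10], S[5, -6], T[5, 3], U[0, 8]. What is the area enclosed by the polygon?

Apply the shoelace formula: 2A = Σ (x_i·y_{i+1} − x_{i+1}·y_i), indices taken mod 6.
Cross-terms: 10, 61, 8, 45, 40, 48  ⇒  Σ = 212
Area = |Σ|/2 = 106.

106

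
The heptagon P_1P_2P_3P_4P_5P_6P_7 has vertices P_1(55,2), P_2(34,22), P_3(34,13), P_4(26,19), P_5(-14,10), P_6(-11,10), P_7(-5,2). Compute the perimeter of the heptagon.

|P_1P_2| = √((-21)² + (20)²) = √841 = 29
|P_2P_3| = √((0)² + (-9)²) = √81 = 9
|P_3P_4| = √((-8)² + (6)²) = √100 = 10
|P_4P_5| = √((-40)² + (-9)²) = √1681 = 41
|P_5P_6| = √((3)² + (0)²) = √9 = 3
|P_6P_7| = √((6)² + (-8)²) = √100 = 10
|P_7P_1| = √((60)² + (0)²) = √3600 = 60
Perimeter = 29 + 9 + 10 + 41 + 3 + 10 + 60 = 162.

162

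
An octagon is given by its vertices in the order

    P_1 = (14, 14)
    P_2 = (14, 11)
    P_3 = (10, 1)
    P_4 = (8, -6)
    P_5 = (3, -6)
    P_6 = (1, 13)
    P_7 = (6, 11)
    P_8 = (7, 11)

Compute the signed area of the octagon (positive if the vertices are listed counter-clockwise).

Apply the shoelace (surveyor's) formula: 2A = Σ (x_i·y_{i+1} − x_{i+1}·y_i), indices taken mod 8.
Σ = (-42) + (-96) + (-68) + (-30) + (45) + (-67) + (-11) + (-56) = -325
Signed area = Σ/2 = -162.5 (negative ⇒ clockwise traversal).

-162.5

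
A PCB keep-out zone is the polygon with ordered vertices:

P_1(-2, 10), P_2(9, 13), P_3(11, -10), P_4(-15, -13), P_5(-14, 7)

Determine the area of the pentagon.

Apply the shoelace (surveyor's) formula: 2A = Σ (x_i·y_{i+1} − x_{i+1}·y_i), indices taken mod 5.
Σ = (-116) + (-233) + (-293) + (-287) + (-126) = -1055
Area = |Σ|/2 = 527.5.

527.5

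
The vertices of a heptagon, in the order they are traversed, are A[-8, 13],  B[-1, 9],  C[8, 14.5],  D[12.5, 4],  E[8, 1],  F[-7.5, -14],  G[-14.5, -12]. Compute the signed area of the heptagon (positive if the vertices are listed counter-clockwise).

Apply Gauss's area formula: 2A = Σ (x_i·y_{i+1} − x_{i+1}·y_i), indices taken mod 7.
Σ = (-59) + (-86.5) + (-149.25) + (-19.5) + (-104.5) + (-113) + (-284.5) = -816.25
Signed area = Σ/2 = -408.125 (negative ⇒ clockwise traversal).

-408.125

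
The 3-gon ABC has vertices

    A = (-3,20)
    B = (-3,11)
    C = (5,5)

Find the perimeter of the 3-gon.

|AB| = √((0)² + (-9)²) = √81 = 9
|BC| = √((8)² + (-6)²) = √100 = 10
|CA| = √((-8)² + (15)²) = √289 = 17
Perimeter = 9 + 10 + 17 = 36.

36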